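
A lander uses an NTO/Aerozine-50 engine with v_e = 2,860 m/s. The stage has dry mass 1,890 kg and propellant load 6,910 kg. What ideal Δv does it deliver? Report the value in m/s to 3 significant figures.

m₀ = m_dry + m_prop = 1,890 + 6,910 = 8,800 kg.
Δv = v_e · ln(m₀/m_f) = 2860.0 × ln(4.656) = 2860.0 × 1.5382 ≈ 4399.2 m/s.

Δv ≈ 4400 m/s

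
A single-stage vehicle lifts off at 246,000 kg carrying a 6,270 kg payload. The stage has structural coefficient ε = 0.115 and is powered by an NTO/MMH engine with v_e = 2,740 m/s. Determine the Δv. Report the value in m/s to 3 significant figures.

Δv ≈ 5440 m/s

Stage wet mass = m₀ − payload = 246,000 − 6,270 = 239,730 kg.
Stage dry mass = ε × stage wet mass = 0.115 × 239,730 = 27,569 kg.
Burnout mass m_f = stage dry + payload = 27,569 + 6,270 = 33,839 kg.
By the Tsiolkovsky rocket equation, Δv = v_e · ln(246,000/33,839) = 2740.0 × ln(7.27) = 2740.0 × 1.9837 ≈ 5435 m/s.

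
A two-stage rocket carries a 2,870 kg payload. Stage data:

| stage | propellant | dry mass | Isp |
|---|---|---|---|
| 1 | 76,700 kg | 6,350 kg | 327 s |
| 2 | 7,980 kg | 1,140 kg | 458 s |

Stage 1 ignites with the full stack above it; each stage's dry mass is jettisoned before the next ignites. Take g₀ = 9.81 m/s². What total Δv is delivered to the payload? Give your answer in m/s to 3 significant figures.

Δv ≈ 10200 m/s

Ignition mass of stage 1 = 76,700+6,350 + 7,980+1,140 + 2,870 = 95,040 kg.
Stage 1: m₀ = 95,040 kg, m_f = 95,040 − 76,700 = 18,340 kg; Δv = 327×9.81×ln(5.182) = 3207.9×1.6452 ≈ 5278 m/s.
Stage 2: m₀ = 11,990 kg, m_f = 11,990 − 7,980 = 4,010 kg; Δv = 458×9.81×ln(2.99) = 4493.0×1.0953 ≈ 4921 m/s.
Total Δv = 5278 + 4921 = 10199 m/s.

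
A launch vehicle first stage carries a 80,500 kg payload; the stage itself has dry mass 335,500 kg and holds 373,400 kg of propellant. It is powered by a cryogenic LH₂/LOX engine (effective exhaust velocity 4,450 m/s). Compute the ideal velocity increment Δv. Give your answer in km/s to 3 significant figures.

m₀ = payload + dry + propellant = 80,500 + 335,500 + 373,400 = 789,400 kg.
m_f = payload + dry = 80,500 + 335,500 = 416,000 kg.
Using Δv = v_e ln(m₀/m_f): Δv = v_e · ln(m₀/m_f) = 4450.0 × ln(1.898) = 4450.0 × 0.6406 ≈ 2850.6 m/s.

Δv ≈ 2.85 km/s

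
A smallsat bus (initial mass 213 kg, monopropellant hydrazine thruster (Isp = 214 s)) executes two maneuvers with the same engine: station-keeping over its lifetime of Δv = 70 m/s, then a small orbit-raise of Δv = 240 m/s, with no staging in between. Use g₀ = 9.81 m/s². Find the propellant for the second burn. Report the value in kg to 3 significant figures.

propellant for the second burn ≈ 22.3 kg

v_e = Isp · g₀ = 214 × 9.81 = 2099.3 m/s.
After the first burn: m = 213 × exp(−70/2099.3) = 213 × 0.96721 = 206.016 kg.
After the second burn: m = 206.016 × exp(−240/2099.3) = 206.016 × 0.89197 = 183.76 kg.
Second-burn propellant = 206.016 − 183.76 = 22.256 kg.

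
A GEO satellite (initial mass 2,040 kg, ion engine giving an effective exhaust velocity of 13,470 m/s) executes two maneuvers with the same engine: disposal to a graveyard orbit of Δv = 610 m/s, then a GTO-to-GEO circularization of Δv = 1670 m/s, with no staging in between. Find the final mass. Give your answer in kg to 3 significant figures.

final mass ≈ 1720 kg

After the first burn: m = 2040 × exp(−610/13470.0) = 2040 × 0.95572 = 1,949.67 kg.
After the second burn: m = 1,949.67 × exp(−1670/13470.0) = 1,949.67 × 0.88340 = 1,722.34 kg.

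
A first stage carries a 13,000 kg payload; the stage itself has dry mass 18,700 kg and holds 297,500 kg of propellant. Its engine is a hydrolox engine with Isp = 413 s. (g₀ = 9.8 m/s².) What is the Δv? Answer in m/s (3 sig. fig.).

v_e = Isp · g₀ = 413 × 9.8 = 4047.4 m/s.
m₀ = payload + dry + propellant = 13,000 + 18,700 + 297,500 = 329,200 kg.
m_f = payload + dry = 13,000 + 18,700 = 31,700 kg.
From the ideal rocket equation, Δv = v_e · ln(m₀/m_f) = 4047.4 × ln(10.38) = 4047.4 × 2.3403 ≈ 9472.3 m/s.

Δv ≈ 9470 m/s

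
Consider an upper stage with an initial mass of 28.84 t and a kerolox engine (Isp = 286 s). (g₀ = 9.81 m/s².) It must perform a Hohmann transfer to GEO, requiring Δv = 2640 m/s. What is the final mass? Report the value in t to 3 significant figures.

v_e = Isp · g₀ = 286 × 9.81 = 2805.7 m/s.
m₀/m_f = exp(Δv / v_e) = exp(2640 / 2805.7) = exp(0.9410) = 2.5624.
m_f = m₀ / 2.5624 = 28.84 / 2.5624 = 11.2551 t.

final mass ≈ 11.3 t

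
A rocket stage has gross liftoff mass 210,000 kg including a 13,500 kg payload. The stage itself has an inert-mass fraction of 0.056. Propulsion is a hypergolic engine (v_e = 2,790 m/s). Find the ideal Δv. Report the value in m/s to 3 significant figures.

Stage wet mass = m₀ − payload = 210,000 − 13,500 = 196,500 kg.
Stage dry mass = ε × stage wet mass = 0.056 × 196,500 = 11,004 kg.
Burnout mass m_f = stage dry + payload = 11,004 + 13,500 = 24,504 kg.
From the ideal rocket equation, Δv = v_e · ln(210,000/24,504) = 2790.0 × ln(8.57) = 2790.0 × 2.1483 ≈ 5994 m/s.

Δv ≈ 5990 m/s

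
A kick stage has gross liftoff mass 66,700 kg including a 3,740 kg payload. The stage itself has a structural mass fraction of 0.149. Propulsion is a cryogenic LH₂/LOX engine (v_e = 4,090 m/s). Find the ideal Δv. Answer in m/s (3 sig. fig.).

Δv ≈ 6650 m/s

Stage wet mass = m₀ − payload = 66,700 − 3,740 = 62,960 kg.
Stage dry mass = ε × stage wet mass = 0.149 × 62,960 = 9,381.04 kg.
Burnout mass m_f = stage dry + payload = 9,381.04 + 3,740 = 13,121.04 kg.
Δv = v_e · ln(66,700/13,121.04) = 4090.0 × ln(5.083) = 4090.0 × 1.6260 ≈ 6650 m/s.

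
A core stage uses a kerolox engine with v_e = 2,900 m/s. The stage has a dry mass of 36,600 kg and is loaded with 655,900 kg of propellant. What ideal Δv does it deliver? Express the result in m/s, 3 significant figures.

m₀ = m_dry + m_prop = 36,600 + 655,900 = 692,500 kg.
Using Δv = v_e ln(m₀/m_f): Δv = v_e · ln(m₀/m_f) = 2900.0 × ln(18.92) = 2900.0 × 2.9403 ≈ 8526.8 m/s.

Δv ≈ 8530 m/s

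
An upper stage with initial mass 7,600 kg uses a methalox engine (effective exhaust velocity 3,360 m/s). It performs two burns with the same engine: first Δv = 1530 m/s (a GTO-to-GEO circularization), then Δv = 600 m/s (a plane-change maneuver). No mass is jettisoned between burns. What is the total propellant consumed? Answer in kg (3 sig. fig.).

After the first burn: m = 7600 × exp(−1530/3360.0) = 7600 × 0.63422 = 4,820.07 kg.
After the second burn: m = 4,820.07 × exp(−600/3360.0) = 4,820.07 × 0.83646 = 4,031.8 kg.
Total propellant = m₀ − m_final = 7600 − 4,031.8 = 3,568.2 kg.

total propellant consumed ≈ 3570 kg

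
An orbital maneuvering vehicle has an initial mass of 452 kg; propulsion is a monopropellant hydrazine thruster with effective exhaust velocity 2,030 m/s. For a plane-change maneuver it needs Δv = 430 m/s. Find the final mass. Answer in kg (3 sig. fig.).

final mass ≈ 366 kg

Rocket equation: m₀/m_f = exp(Δv / v_e) = exp(430 / 2030.0) = exp(0.2118) = 1.2359.
m_f = m₀ / 1.2359 = 452 / 1.2359 = 365.725 kg.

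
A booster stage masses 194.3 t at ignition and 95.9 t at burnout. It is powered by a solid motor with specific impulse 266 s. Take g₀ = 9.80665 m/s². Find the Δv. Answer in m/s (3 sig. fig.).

Δv ≈ 1840 m/s

v_e = Isp · g₀ = 266 × 9.80665 = 2608.6 m/s.
Δv = v_e · ln(m₀/m_f) = 2608.6 × ln(2.026) = 2608.6 × 0.7061 ≈ 1841.9 m/s.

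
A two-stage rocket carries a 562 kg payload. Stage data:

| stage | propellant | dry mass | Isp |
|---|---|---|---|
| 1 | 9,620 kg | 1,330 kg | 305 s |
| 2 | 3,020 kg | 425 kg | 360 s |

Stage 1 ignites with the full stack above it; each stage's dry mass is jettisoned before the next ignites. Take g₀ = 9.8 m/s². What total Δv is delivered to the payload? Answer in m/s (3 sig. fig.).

Ignition mass of stage 1 = 9,620+1,330 + 3,020+425 + 562 = 14,957 kg.
Stage 1: m₀ = 14,957 kg, m_f = 14,957 − 9,620 = 5,337 kg; Δv = 305×9.8×ln(2.803) = 2989.0×1.0305 ≈ 3080 m/s.
Stage 2: m₀ = 4,007 kg, m_f = 4,007 − 3,020 = 987 kg; Δv = 360×9.8×ln(4.06) = 3528.0×1.4011 ≈ 4943 m/s.
Total Δv = 3080 + 4943 = 8023 m/s.

Δv ≈ 8020 m/s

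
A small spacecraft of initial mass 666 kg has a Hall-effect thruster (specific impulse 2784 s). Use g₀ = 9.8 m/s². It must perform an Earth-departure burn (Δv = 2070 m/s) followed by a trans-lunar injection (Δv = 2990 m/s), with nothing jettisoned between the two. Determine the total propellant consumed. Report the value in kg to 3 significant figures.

total propellant consumed ≈ 113 kg

v_e = Isp · g₀ = 2784 × 9.8 = 27283.2 m/s.
After the first burn: m = 666 × exp(−2070/27283.2) = 666 × 0.92694 = 617.342 kg.
After the second burn: m = 617.342 × exp(−2990/27283.2) = 617.342 × 0.89620 = 553.262 kg.
Total propellant = m₀ − m_final = 666 − 553.262 = 112.738 kg.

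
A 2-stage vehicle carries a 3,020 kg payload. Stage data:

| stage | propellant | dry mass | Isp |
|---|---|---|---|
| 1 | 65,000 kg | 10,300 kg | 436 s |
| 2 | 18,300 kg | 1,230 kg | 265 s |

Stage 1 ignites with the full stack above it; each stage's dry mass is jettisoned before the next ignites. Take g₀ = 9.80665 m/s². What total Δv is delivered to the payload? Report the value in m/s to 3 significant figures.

Δv ≈ 9000 m/s

Ignition mass of stage 1 = 65,000+10,300 + 18,300+1,230 + 3,020 = 97,850 kg.
Stage 1: m₀ = 97,850 kg, m_f = 97,850 − 65,000 = 32,850 kg; Δv = 436×9.80665×ln(2.979) = 4275.7×1.0915 ≈ 4667 m/s.
Stage 2: m₀ = 22,550 kg, m_f = 22,550 − 18,300 = 4,250 kg; Δv = 265×9.80665×ln(5.306) = 2598.8×1.6688 ≈ 4337 m/s.
Total Δv = 4667 + 4337 = 9004 m/s.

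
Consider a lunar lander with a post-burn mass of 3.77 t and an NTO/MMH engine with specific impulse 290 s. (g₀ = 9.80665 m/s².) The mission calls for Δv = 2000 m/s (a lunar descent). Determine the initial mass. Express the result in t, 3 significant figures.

v_e = Isp · g₀ = 290 × 9.80665 = 2843.9 m/s.
Rocket equation: m₀/m_f = exp(Δv / v_e) = exp(2000 / 2843.9) = exp(0.7033) = 2.0203.
m₀ = m_f × 2.0203 = 3.77 × 2.0203 = 7.61653 t.

initial mass ≈ 7.62 t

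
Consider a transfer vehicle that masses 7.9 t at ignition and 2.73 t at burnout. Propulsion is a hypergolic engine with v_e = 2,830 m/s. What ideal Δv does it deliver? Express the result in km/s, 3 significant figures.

Δv ≈ 3.01 km/s

Δv = v_e · ln(m₀/m_f) = 2830.0 × ln(2.894) = 2830.0 × 1.0626 ≈ 3007.0 m/s.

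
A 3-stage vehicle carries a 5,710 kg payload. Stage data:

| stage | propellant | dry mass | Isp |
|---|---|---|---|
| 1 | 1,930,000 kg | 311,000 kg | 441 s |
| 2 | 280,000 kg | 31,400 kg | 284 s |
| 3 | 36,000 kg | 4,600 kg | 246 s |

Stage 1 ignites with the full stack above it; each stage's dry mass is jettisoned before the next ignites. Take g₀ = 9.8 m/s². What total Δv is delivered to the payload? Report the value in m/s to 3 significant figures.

Ignition mass of stage 1 = 1,930,000+311,000 + 280,000+31,400 + 36,000+4,600 + 5,710 = 2,598,710 kg.
Stage 1: m₀ = 2,598,710 kg, m_f = 2,598,710 − 1,930,000 = 668,710 kg; Δv = 441×9.8×ln(3.886) = 4321.8×1.3574 ≈ 5866 m/s.
Stage 2: m₀ = 357,710 kg, m_f = 357,710 − 280,000 = 77,710 kg; Δv = 284×9.8×ln(4.603) = 2783.2×1.5267 ≈ 4249 m/s.
Stage 3: m₀ = 46,310 kg, m_f = 46,310 − 36,000 = 10,310 kg; Δv = 246×9.8×ln(4.492) = 2410.8×1.5022 ≈ 3622 m/s.
Total Δv = 5866 + 4249 + 3622 = 13737 m/s.

Δv ≈ 13700 m/s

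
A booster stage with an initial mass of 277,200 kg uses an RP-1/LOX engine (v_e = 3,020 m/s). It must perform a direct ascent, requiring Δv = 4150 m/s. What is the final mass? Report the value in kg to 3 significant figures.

final mass ≈ 70100 kg

From the ideal rocket equation, m₀/m_f = exp(Δv / v_e) = exp(4150 / 3020.0) = exp(1.3742) = 3.9518.
m_f = m₀ / 3.9518 = 277,200 / 3.9518 = 70,145.3 kg.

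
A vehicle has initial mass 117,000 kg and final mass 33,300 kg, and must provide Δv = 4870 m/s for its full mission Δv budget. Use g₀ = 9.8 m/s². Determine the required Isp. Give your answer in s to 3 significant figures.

ln(m₀/m_f) = ln(117000/33300) = ln(3.514) = 1.2566.
v_e = Δv / ln(m₀/m_f) = 4870 / 1.2566 = 3875.5 m/s.
Isp = v_e / g₀ = 3875.5 / 9.8 = 395.5 s.

Isp ≈ 395 s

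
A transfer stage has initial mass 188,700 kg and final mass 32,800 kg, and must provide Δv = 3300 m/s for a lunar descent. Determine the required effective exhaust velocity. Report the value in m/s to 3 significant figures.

ln(m₀/m_f) = ln(188700/32800) = ln(5.753) = 1.7497.
Using Δv = v_e ln(m₀/m_f): v_e = Δv / ln(m₀/m_f) = 3300 / 1.7497 = 1886.0 m/s.

v_e ≈ 1890 m/s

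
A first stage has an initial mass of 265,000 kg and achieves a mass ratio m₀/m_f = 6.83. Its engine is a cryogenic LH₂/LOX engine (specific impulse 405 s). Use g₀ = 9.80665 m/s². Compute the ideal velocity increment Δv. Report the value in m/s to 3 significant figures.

v_e = Isp · g₀ = 405 × 9.80665 = 3971.7 m/s.
Δv = v_e · ln(6.83) = 3971.7 × 1.9213 ≈ 7630.9 m/s.

Δv ≈ 7630 m/s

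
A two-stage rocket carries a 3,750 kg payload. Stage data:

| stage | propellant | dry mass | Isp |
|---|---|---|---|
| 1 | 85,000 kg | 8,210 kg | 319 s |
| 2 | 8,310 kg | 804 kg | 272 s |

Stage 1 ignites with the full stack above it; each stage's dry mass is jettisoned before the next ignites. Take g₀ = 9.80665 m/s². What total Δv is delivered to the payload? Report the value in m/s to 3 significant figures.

Δv ≈ 7830 m/s

Ignition mass of stage 1 = 85,000+8,210 + 8,310+804 + 3,750 = 106,074 kg.
Stage 1: m₀ = 106,074 kg, m_f = 106,074 − 85,000 = 21,074 kg; Δv = 319×9.80665×ln(5.033) = 3128.3×1.6161 ≈ 5056 m/s.
Stage 2: m₀ = 12,864 kg, m_f = 12,864 − 8,310 = 4,554 kg; Δv = 272×9.80665×ln(2.825) = 2667.4×1.0384 ≈ 2770 m/s.
Total Δv = 5056 + 2770 = 7826 m/s.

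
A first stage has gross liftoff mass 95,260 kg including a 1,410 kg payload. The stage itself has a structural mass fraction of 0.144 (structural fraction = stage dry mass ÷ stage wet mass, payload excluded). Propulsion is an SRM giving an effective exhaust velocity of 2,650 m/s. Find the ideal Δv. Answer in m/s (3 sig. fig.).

Δv ≈ 4910 m/s

Stage wet mass = m₀ − payload = 95,260 − 1,410 = 93,850 kg.
Stage dry mass = ε × stage wet mass = 0.144 × 93,850 = 13,514.4 kg.
Burnout mass m_f = stage dry + payload = 13,514.4 + 1,410 = 14,924.4 kg.
Δv = v_e · ln(95,260/14,924.4) = 2650.0 × ln(6.383) = 2650.0 × 1.8536 ≈ 4912 m/s.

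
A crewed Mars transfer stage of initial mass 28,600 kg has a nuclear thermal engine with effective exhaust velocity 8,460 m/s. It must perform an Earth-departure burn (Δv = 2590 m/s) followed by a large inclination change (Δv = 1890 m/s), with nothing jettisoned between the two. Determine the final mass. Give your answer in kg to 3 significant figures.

After the first burn: m = 28600 × exp(−2590/8460.0) = 28600 × 0.73628 = 21,057.6 kg.
After the second burn: m = 21,057.6 × exp(−1890/8460.0) = 21,057.6 × 0.79979 = 16,841.7 kg.

final mass ≈ 16800 kg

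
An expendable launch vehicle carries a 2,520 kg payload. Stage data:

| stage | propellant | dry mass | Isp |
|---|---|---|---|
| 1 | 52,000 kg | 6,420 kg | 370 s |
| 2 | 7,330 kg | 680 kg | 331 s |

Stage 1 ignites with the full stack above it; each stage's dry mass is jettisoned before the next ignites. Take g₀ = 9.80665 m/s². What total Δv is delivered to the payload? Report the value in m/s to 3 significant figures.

Ignition mass of stage 1 = 52,000+6,420 + 7,330+680 + 2,520 = 68,950 kg.
Stage 1: m₀ = 68,950 kg, m_f = 68,950 − 52,000 = 16,950 kg; Δv = 370×9.80665×ln(4.068) = 3628.5×1.4031 ≈ 5091 m/s.
Stage 2: m₀ = 10,530 kg, m_f = 10,530 − 7,330 = 3,200 kg; Δv = 331×9.80665×ln(3.291) = 3246.0×1.1911 ≈ 3866 m/s.
Total Δv = 5091 + 3866 = 8957 m/s.

Δv ≈ 8960 m/s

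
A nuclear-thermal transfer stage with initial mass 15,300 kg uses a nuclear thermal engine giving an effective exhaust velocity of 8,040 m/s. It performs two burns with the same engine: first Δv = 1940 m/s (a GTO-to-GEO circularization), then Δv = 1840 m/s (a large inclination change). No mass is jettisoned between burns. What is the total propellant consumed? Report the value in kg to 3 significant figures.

total propellant consumed ≈ 5740 kg

After the first burn: m = 15300 × exp(−1940/8040.0) = 15300 × 0.78561 = 12,019.8 kg.
After the second burn: m = 12,019.8 × exp(−1840/8040.0) = 12,019.8 × 0.79544 = 9,561.03 kg.
Total propellant = m₀ − m_final = 15300 − 9,561.03 = 5,738.97 kg.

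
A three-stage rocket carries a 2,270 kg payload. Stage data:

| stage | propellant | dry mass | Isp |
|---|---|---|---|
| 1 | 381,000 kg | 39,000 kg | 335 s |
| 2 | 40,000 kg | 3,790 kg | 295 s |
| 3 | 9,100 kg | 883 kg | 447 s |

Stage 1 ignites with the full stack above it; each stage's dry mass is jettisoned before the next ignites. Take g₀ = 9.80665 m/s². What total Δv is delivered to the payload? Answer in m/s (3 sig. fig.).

Ignition mass of stage 1 = 381,000+39,000 + 40,000+3,790 + 9,100+883 + 2,270 = 476,043 kg.
Stage 1: m₀ = 476,043 kg, m_f = 476,043 − 381,000 = 95,043 kg; Δv = 335×9.80665×ln(5.009) = 3285.2×1.6112 ≈ 5293 m/s.
Stage 2: m₀ = 56,043 kg, m_f = 56,043 − 40,000 = 16,043 kg; Δv = 295×9.80665×ln(3.493) = 2893.0×1.2508 ≈ 3619 m/s.
Stage 3: m₀ = 12,253 kg, m_f = 12,253 − 9,100 = 3,153 kg; Δv = 447×9.80665×ln(3.886) = 4383.6×1.3574 ≈ 5950 m/s.
Total Δv = 5293 + 3619 + 5950 = 14862 m/s.

Δv ≈ 14900 m/s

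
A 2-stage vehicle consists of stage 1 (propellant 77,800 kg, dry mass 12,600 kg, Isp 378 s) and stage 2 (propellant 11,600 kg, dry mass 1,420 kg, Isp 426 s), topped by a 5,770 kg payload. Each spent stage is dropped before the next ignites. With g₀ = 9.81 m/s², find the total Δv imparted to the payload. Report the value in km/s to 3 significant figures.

Δv ≈ 8.64 km/s

Ignition mass of stage 1 = 77,800+12,600 + 11,600+1,420 + 5,770 = 109,190 kg.
Stage 1: m₀ = 109,190 kg, m_f = 109,190 − 77,800 = 31,390 kg; Δv = 378×9.81×ln(3.478) = 3708.2×1.2466 ≈ 4623 m/s.
Stage 2: m₀ = 18,790 kg, m_f = 18,790 − 11,600 = 7,190 kg; Δv = 426×9.81×ln(2.613) = 4179.1×0.9606 ≈ 4015 m/s.
Total Δv = 4623 + 4015 = 8638 m/s.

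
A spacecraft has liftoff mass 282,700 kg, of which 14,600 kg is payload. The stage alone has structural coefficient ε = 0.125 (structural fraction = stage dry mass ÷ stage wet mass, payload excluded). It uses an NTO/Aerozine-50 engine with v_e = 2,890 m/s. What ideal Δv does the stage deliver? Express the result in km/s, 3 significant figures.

Stage wet mass = m₀ − payload = 282,700 − 14,600 = 268,100 kg.
Stage dry mass = ε × stage wet mass = 0.125 × 268,100 = 33,512.5 kg.
Burnout mass m_f = stage dry + payload = 33,512.5 + 14,600 = 48,112.5 kg.
Δv = v_e · ln(282,700/48,112.5) = 2890.0 × ln(5.876) = 2890.0 × 1.7708 ≈ 5118 m/s.

Δv ≈ 5.12 km/s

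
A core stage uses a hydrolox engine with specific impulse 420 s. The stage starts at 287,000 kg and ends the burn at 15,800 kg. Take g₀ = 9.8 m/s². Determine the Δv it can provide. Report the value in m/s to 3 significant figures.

v_e = Isp · g₀ = 420 × 9.8 = 4116.0 m/s.
Δv = v_e · ln(m₀/m_f) = 4116.0 × ln(18.16) = 4116.0 × 2.8995 ≈ 11934.2 m/s.

Δv ≈ 11900 m/s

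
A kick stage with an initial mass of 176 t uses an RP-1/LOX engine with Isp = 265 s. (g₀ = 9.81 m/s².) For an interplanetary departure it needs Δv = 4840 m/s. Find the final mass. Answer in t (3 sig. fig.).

final mass ≈ 27.3 t

v_e = Isp · g₀ = 265 × 9.81 = 2599.7 m/s.
m₀/m_f = exp(Δv / v_e) = exp(4840 / 2599.7) = exp(1.8618) = 6.4352.
m_f = m₀ / 6.4352 = 176 / 6.4352 = 27.3496 t.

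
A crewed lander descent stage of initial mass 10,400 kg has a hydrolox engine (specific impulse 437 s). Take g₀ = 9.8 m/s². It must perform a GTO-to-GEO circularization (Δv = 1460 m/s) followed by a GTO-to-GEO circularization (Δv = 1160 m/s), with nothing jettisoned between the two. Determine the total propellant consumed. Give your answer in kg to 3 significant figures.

v_e = Isp · g₀ = 437 × 9.8 = 4282.6 m/s.
After the first burn: m = 10400 × exp(−1460/4282.6) = 10400 × 0.71112 = 7,395.65 kg.
After the second burn: m = 7,395.65 × exp(−1160/4282.6) = 7,395.65 × 0.76272 = 5,640.81 kg.
Total propellant = m₀ − m_final = 10400 − 5,640.81 = 4,759.19 kg.

total propellant consumed ≈ 4760 kg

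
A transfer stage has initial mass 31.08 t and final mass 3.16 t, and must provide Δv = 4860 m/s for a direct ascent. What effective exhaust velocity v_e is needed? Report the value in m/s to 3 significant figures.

ln(m₀/m_f) = ln(31080/3160) = ln(9.835) = 2.2860.
Using Δv = v_e ln(m₀/m_f): v_e = Δv / ln(m₀/m_f) = 4860 / 2.2860 = 2126.0 m/s.

v_e ≈ 2130 m/s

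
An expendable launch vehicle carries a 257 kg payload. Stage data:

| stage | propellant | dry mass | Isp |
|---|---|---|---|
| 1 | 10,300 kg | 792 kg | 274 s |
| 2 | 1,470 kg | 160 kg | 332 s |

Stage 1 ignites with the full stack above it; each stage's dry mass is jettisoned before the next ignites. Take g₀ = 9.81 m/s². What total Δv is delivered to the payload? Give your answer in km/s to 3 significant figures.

Ignition mass of stage 1 = 10,300+792 + 1,470+160 + 257 = 12,979 kg.
Stage 1: m₀ = 12,979 kg, m_f = 12,979 − 10,300 = 2,679 kg; Δv = 274×9.81×ln(4.845) = 2687.9×1.5779 ≈ 4241 m/s.
Stage 2: m₀ = 1,887 kg, m_f = 1,887 − 1,470 = 417 kg; Δv = 332×9.81×ln(4.525) = 3256.9×1.5097 ≈ 4917 m/s.
Total Δv = 4241 + 4917 = 9158 m/s.

Δv ≈ 9.16 km/s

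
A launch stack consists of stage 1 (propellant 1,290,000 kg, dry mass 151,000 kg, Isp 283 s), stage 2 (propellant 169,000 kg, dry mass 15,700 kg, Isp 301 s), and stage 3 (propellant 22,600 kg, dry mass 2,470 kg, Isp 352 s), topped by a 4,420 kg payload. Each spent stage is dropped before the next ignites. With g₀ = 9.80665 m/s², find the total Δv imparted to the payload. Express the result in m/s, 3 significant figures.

Δv ≈ 13800 m/s

Ignition mass of stage 1 = 1,290,000+151,000 + 169,000+15,700 + 22,600+2,470 + 4,420 = 1,655,190 kg.
Stage 1: m₀ = 1,655,190 kg, m_f = 1,655,190 − 1,290,000 = 365,190 kg; Δv = 283×9.80665×ln(4.532) = 2775.3×1.5113 ≈ 4194 m/s.
Stage 2: m₀ = 214,190 kg, m_f = 214,190 − 169,000 = 45,190 kg; Δv = 301×9.80665×ln(4.74) = 2951.8×1.5560 ≈ 4593 m/s.
Stage 3: m₀ = 29,490 kg, m_f = 29,490 − 22,600 = 6,890 kg; Δv = 352×9.80665×ln(4.28) = 3451.9×1.4540 ≈ 5019 m/s.
Total Δv = 4194 + 4593 + 5019 = 13806 m/s.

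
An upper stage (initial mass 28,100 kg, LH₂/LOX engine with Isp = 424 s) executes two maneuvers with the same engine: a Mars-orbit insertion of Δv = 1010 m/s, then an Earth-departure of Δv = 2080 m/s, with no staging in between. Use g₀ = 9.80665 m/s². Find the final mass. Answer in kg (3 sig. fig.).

final mass ≈ 13400 kg

v_e = Isp · g₀ = 424 × 9.80665 = 4158.0 m/s.
After the first burn: m = 28100 × exp(−1010/4158.0) = 28100 × 0.78435 = 22,040.2 kg.
After the second burn: m = 22,040.2 × exp(−2080/4158.0) = 22,040.2 × 0.60639 = 13,365 kg.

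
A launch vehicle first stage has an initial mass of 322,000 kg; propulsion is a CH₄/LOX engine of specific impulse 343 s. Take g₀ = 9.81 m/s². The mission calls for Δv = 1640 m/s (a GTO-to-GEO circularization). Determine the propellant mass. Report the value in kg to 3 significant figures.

v_e = Isp · g₀ = 343 × 9.81 = 3364.8 m/s.
m₀/m_f = exp(Δv / v_e) = exp(1640 / 3364.8) = exp(0.4874) = 1.6281.
m_f = 322,000 / 1.6281 = 197,777 kg, so propellant = m₀ − m_f = 322,000 − 197,777 = 124,223 kg.

propellant mass ≈ 124000 kg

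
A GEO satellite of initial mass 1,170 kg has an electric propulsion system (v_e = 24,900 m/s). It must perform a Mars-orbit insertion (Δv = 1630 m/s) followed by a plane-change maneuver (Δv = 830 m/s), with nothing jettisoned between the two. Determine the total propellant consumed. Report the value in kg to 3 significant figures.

total propellant consumed ≈ 110 kg

After the first burn: m = 1170 × exp(−1630/24900.0) = 1170 × 0.93663 = 1,095.86 kg.
After the second burn: m = 1,095.86 × exp(−830/24900.0) = 1,095.86 × 0.96722 = 1,059.94 kg.
Total propellant = m₀ − m_final = 1170 − 1,059.94 = 110.06 kg.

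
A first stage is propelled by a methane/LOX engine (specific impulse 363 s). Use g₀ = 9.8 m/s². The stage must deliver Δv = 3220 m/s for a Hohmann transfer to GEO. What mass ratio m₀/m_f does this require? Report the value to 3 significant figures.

v_e = Isp · g₀ = 363 × 9.8 = 3557.4 m/s.
By the Tsiolkovsky rocket equation, m₀/m_f = exp(Δv / v_e) = exp(3220 / 3557.4) = exp(0.9052) = 2.4723.

mass ratio ≈ 2.47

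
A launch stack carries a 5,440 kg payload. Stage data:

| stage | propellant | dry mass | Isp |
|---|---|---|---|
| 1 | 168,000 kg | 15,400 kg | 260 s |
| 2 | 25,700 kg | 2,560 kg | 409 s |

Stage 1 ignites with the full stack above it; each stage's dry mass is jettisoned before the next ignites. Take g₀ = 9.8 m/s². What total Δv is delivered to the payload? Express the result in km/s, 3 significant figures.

Ignition mass of stage 1 = 168,000+15,400 + 25,700+2,560 + 5,440 = 217,100 kg.
Stage 1: m₀ = 217,100 kg, m_f = 217,100 − 168,000 = 49,100 kg; Δv = 260×9.8×ln(4.422) = 2548.0×1.4865 ≈ 3788 m/s.
Stage 2: m₀ = 33,700 kg, m_f = 33,700 − 25,700 = 8,000 kg; Δv = 409×9.8×ln(4.213) = 4008.2×1.4381 ≈ 5764 m/s.
Total Δv = 3788 + 5764 = 9552 m/s.

Δv ≈ 9.55 km/s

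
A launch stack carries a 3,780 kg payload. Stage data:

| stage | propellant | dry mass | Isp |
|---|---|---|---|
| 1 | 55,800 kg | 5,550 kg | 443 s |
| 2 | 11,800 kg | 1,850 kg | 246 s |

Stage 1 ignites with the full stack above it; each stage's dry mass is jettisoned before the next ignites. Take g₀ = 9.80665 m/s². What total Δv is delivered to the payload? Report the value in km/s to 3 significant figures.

Δv ≈ 8.08 km/s

Ignition mass of stage 1 = 55,800+5,550 + 11,800+1,850 + 3,780 = 78,780 kg.
Stage 1: m₀ = 78,780 kg, m_f = 78,780 − 55,800 = 22,980 kg; Δv = 443×9.80665×ln(3.428) = 4344.3×1.2320 ≈ 5352 m/s.
Stage 2: m₀ = 17,430 kg, m_f = 17,430 − 11,800 = 5,630 kg; Δv = 246×9.80665×ln(3.096) = 2412.4×1.1301 ≈ 2726 m/s.
Total Δv = 5352 + 2726 = 8078 m/s.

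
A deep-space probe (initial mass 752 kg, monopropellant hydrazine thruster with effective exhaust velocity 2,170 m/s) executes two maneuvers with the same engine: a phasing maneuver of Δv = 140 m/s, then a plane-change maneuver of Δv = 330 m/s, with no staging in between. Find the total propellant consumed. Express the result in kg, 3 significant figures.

After the first burn: m = 752 × exp(−140/2170.0) = 752 × 0.93752 = 705.015 kg.
After the second burn: m = 705.015 × exp(−330/2170.0) = 705.015 × 0.85892 = 605.551 kg.
Total propellant = m₀ − m_final = 752 − 605.551 = 146.449 kg.

total propellant consumed ≈ 146 kg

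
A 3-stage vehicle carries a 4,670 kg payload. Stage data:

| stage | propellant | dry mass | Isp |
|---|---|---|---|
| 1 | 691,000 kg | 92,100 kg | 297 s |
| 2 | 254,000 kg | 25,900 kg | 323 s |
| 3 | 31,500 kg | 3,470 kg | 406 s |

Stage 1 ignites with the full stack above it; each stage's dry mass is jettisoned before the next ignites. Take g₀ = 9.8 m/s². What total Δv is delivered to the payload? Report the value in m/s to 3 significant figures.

Ignition mass of stage 1 = 691,000+92,100 + 254,000+25,900 + 31,500+3,470 + 4,670 = 1,102,640 kg.
Stage 1: m₀ = 1,102,640 kg, m_f = 1,102,640 − 691,000 = 411,640 kg; Δv = 297×9.8×ln(2.679) = 2910.6×0.9853 ≈ 2868 m/s.
Stage 2: m₀ = 319,540 kg, m_f = 319,540 − 254,000 = 65,540 kg; Δv = 323×9.8×ln(4.875) = 3165.4×1.5842 ≈ 5015 m/s.
Stage 3: m₀ = 39,640 kg, m_f = 39,640 − 31,500 = 8,140 kg; Δv = 406×9.8×ln(4.87) = 3978.8×1.5830 ≈ 6299 m/s.
Total Δv = 2868 + 5015 + 6299 = 14182 m/s.

Δv ≈ 14200 m/s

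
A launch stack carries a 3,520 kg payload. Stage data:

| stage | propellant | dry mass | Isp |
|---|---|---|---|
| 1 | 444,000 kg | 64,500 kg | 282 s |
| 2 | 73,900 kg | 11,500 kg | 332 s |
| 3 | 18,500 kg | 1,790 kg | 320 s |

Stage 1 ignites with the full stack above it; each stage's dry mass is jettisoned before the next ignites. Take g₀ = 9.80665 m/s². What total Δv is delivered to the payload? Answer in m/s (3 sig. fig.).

Δv ≈ 11900 m/s

Ignition mass of stage 1 = 444,000+64,500 + 73,900+11,500 + 18,500+1,790 + 3,520 = 617,710 kg.
Stage 1: m₀ = 617,710 kg, m_f = 617,710 − 444,000 = 173,710 kg; Δv = 282×9.80665×ln(3.556) = 2765.5×1.2686 ≈ 3508 m/s.
Stage 2: m₀ = 109,210 kg, m_f = 109,210 − 73,900 = 35,310 kg; Δv = 332×9.80665×ln(3.093) = 3255.8×1.1291 ≈ 3676 m/s.
Stage 3: m₀ = 23,810 kg, m_f = 23,810 − 18,500 = 5,310 kg; Δv = 320×9.80665×ln(4.484) = 3138.1×1.5005 ≈ 4709 m/s.
Total Δv = 3508 + 3676 + 4709 = 11893 m/s.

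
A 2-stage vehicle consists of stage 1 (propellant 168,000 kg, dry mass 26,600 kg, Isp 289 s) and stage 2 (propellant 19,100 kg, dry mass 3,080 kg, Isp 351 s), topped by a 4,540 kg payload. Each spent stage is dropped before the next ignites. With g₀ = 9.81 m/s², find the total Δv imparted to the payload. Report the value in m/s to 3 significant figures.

Ignition mass of stage 1 = 168,000+26,600 + 19,100+3,080 + 4,540 = 221,320 kg.
Stage 1: m₀ = 221,320 kg, m_f = 221,320 − 168,000 = 53,320 kg; Δv = 289×9.81×ln(4.151) = 2835.1×1.4233 ≈ 4035 m/s.
Stage 2: m₀ = 26,720 kg, m_f = 26,720 − 19,100 = 7,620 kg; Δv = 351×9.81×ln(3.507) = 3443.3×1.2546 ≈ 4320 m/s.
Total Δv = 4035 + 4320 = 8355 m/s.

Δv ≈ 8360 m/s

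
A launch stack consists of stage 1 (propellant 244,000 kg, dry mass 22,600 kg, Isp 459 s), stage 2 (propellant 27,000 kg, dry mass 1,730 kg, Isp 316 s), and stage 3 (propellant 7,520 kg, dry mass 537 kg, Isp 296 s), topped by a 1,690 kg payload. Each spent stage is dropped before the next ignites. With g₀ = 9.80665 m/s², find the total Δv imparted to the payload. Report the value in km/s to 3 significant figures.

Δv ≈ 15.3 km/s

Ignition mass of stage 1 = 244,000+22,600 + 27,000+1,730 + 7,520+537 + 1,690 = 305,077 kg.
Stage 1: m₀ = 305,077 kg, m_f = 305,077 − 244,000 = 61,077 kg; Δv = 459×9.80665×ln(4.995) = 4501.3×1.6084 ≈ 7240 m/s.
Stage 2: m₀ = 38,477 kg, m_f = 38,477 − 27,000 = 11,477 kg; Δv = 316×9.80665×ln(3.353) = 3098.9×1.2097 ≈ 3749 m/s.
Stage 3: m₀ = 9,747 kg, m_f = 9,747 − 7,520 = 2,227 kg; Δv = 296×9.80665×ln(4.377) = 2902.8×1.4763 ≈ 4285 m/s.
Total Δv = 7240 + 3749 + 4285 = 15274 m/s.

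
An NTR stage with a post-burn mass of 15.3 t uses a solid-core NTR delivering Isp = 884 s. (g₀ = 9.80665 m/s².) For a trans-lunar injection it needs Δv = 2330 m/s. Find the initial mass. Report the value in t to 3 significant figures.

v_e = Isp · g₀ = 884 × 9.80665 = 8669.1 m/s.
Rocket equation: m₀/m_f = exp(Δv / v_e) = exp(2330 / 8669.1) = exp(0.2688) = 1.3084.
m₀ = m_f × 1.3084 = 15.3 × 1.3084 = 20.0185 t.

initial mass ≈ 20.0 t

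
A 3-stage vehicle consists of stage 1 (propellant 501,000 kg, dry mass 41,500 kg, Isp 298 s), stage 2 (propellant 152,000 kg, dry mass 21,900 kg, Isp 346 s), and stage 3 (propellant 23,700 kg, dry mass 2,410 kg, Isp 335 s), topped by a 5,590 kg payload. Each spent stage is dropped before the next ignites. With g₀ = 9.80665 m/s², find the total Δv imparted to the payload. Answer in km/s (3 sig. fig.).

Δv ≈ 12.3 km/s

Ignition mass of stage 1 = 501,000+41,500 + 152,000+21,900 + 23,700+2,410 + 5,590 = 748,100 kg.
Stage 1: m₀ = 748,100 kg, m_f = 748,100 − 501,000 = 247,100 kg; Δv = 298×9.80665×ln(3.028) = 2922.4×1.1077 ≈ 3237 m/s.
Stage 2: m₀ = 205,600 kg, m_f = 205,600 − 152,000 = 53,600 kg; Δv = 346×9.80665×ln(3.836) = 3393.1×1.3444 ≈ 4562 m/s.
Stage 3: m₀ = 31,700 kg, m_f = 31,700 − 23,700 = 8,000 kg; Δv = 335×9.80665×ln(3.962) = 3285.2×1.3769 ≈ 4523 m/s.
Total Δv = 3237 + 4562 + 4523 = 12322 m/s.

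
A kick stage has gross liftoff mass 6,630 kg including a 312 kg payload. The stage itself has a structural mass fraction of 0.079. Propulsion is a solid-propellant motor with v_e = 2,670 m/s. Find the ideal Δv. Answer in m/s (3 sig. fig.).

Δv ≈ 5610 m/s

Stage wet mass = m₀ − payload = 6,630 − 312 = 6,318 kg.
Stage dry mass = ε × stage wet mass = 0.079 × 6,318 = 499.122 kg.
Burnout mass m_f = stage dry + payload = 499.122 + 312 = 811.122 kg.
By the Tsiolkovsky rocket equation, Δv = v_e · ln(6,630/811.122) = 2670.0 × ln(8.174) = 2670.0 × 2.1009 ≈ 5610 m/s.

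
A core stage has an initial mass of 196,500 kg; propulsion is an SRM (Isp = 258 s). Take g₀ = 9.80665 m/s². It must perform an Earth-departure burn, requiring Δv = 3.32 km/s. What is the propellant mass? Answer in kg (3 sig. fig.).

v_e = Isp · g₀ = 258 × 9.80665 = 2530.1 m/s.
Rocket equation: m₀/m_f = exp(Δv / v_e) = exp(3320 / 2530.1) = exp(1.3122) = 3.7143.
m_f = 196,500 / 3.7143 = 52,903.6 kg, so propellant = m₀ − m_f = 196,500 − 52,903.6 = 143,596.4 kg.

propellant mass ≈ 144000 kg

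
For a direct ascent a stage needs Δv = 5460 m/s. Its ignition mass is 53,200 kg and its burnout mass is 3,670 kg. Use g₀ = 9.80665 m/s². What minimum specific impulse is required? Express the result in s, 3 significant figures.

ln(m₀/m_f) = ln(53200/3670) = ln(14.5) = 2.6739.
From the ideal rocket equation, v_e = Δv / ln(m₀/m_f) = 5460 / 2.6739 = 2042.0 m/s.
Isp = v_e / g₀ = 2042.0 / 9.80665 = 208.2 s.

Isp ≈ 208 s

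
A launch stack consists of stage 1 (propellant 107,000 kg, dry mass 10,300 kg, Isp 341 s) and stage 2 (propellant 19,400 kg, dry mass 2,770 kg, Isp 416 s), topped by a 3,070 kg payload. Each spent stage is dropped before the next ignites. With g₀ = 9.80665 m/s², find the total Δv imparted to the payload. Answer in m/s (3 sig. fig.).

Δv ≈ 10600 m/s

Ignition mass of stage 1 = 107,000+10,300 + 19,400+2,770 + 3,070 = 142,540 kg.
Stage 1: m₀ = 142,540 kg, m_f = 142,540 − 107,000 = 35,540 kg; Δv = 341×9.80665×ln(4.011) = 3344.1×1.3890 ≈ 4645 m/s.
Stage 2: m₀ = 25,240 kg, m_f = 25,240 − 19,400 = 5,840 kg; Δv = 416×9.80665×ln(4.322) = 4079.6×1.4637 ≈ 5971 m/s.
Total Δv = 4645 + 5971 = 10616 m/s.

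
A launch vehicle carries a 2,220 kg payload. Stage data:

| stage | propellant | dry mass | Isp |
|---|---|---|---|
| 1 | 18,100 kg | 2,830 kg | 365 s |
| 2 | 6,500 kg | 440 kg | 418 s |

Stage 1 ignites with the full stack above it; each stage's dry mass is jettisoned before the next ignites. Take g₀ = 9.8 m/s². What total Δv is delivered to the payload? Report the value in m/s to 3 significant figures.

Δv ≈ 8360 m/s

Ignition mass of stage 1 = 18,100+2,830 + 6,500+440 + 2,220 = 30,090 kg.
Stage 1: m₀ = 30,090 kg, m_f = 30,090 − 18,100 = 11,990 kg; Δv = 365×9.8×ln(2.51) = 3577.0×0.9201 ≈ 3291 m/s.
Stage 2: m₀ = 9,160 kg, m_f = 9,160 − 6,500 = 2,660 kg; Δv = 418×9.8×ln(3.444) = 4096.4×1.2365 ≈ 5065 m/s.
Total Δv = 3291 + 5065 = 8356 m/s.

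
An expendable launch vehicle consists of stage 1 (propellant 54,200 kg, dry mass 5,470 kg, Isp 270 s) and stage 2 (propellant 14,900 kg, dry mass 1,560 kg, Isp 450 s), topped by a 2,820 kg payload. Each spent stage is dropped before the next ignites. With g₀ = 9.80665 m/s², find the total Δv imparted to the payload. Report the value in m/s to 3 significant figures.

Ignition mass of stage 1 = 54,200+5,470 + 14,900+1,560 + 2,820 = 78,950 kg.
Stage 1: m₀ = 78,950 kg, m_f = 78,950 − 54,200 = 24,750 kg; Δv = 270×9.80665×ln(3.19) = 2647.8×1.1600 ≈ 3071 m/s.
Stage 2: m₀ = 19,280 kg, m_f = 19,280 − 14,900 = 4,380 kg; Δv = 450×9.80665×ln(4.402) = 4413.0×1.4820 ≈ 6540 m/s.
Total Δv = 3071 + 6540 = 9611 m/s.

Δv ≈ 9610 m/s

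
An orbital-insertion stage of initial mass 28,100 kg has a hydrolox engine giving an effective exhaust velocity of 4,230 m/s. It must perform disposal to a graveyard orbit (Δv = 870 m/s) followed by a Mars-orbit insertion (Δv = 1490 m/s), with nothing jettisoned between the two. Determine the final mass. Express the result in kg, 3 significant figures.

After the first burn: m = 28100 × exp(−870/4230.0) = 28100 × 0.81410 = 22,876.2 kg.
After the second burn: m = 22,876.2 × exp(−1490/4230.0) = 22,876.2 × 0.70311 = 16,084.5 kg.

final mass ≈ 16100 kg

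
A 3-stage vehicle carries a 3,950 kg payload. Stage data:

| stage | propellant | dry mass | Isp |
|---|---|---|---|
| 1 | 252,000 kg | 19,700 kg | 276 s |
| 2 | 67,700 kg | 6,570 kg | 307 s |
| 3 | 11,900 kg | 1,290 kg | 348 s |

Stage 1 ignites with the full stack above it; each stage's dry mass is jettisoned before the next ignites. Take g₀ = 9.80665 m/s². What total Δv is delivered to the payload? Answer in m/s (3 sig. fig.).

Δv ≈ 11300 m/s

Ignition mass of stage 1 = 252,000+19,700 + 67,700+6,570 + 11,900+1,290 + 3,950 = 363,110 kg.
Stage 1: m₀ = 363,110 kg, m_f = 363,110 − 252,000 = 111,110 kg; Δv = 276×9.80665×ln(3.268) = 2706.6×1.1842 ≈ 3205 m/s.
Stage 2: m₀ = 91,410 kg, m_f = 91,410 − 67,700 = 23,710 kg; Δv = 307×9.80665×ln(3.855) = 3010.6×1.3495 ≈ 4063 m/s.
Stage 3: m₀ = 17,140 kg, m_f = 17,140 − 11,900 = 5,240 kg; Δv = 348×9.80665×ln(3.271) = 3412.7×1.1851 ≈ 4044 m/s.
Total Δv = 3205 + 4063 + 4044 = 11312 m/s.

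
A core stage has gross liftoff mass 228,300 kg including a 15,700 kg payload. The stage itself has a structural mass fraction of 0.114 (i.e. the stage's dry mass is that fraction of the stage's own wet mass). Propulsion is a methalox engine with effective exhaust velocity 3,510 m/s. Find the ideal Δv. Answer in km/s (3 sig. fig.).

Stage wet mass = m₀ − payload = 228,300 − 15,700 = 212,600 kg.
Stage dry mass = ε × stage wet mass = 0.114 × 212,600 = 24,236.4 kg.
Burnout mass m_f = stage dry + payload = 24,236.4 + 15,700 = 39,936.4 kg.
Δv = v_e · ln(228,300/39,936.4) = 3510.0 × ln(5.717) = 3510.0 × 1.7434 ≈ 6119 m/s.

Δv ≈ 6.12 km/s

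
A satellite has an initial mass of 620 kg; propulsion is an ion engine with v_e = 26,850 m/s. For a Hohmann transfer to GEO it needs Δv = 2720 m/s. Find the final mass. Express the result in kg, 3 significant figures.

final mass ≈ 560 kg

m₀/m_f = exp(Δv / v_e) = exp(2720 / 26850.0) = exp(0.1013) = 1.1066.
m_f = m₀ / 1.1066 = 620 / 1.1066 = 560.275 kg.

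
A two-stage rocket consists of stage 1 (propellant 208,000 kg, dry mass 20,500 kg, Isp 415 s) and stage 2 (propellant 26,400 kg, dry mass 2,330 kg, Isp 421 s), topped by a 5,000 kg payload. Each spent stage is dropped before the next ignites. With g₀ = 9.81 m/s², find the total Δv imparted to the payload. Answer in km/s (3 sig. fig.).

Δv ≈ 12.7 km/s

Ignition mass of stage 1 = 208,000+20,500 + 26,400+2,330 + 5,000 = 262,230 kg.
Stage 1: m₀ = 262,230 kg, m_f = 262,230 − 208,000 = 54,230 kg; Δv = 415×9.81×ln(4.836) = 4071.2×1.5760 ≈ 6416 m/s.
Stage 2: m₀ = 33,730 kg, m_f = 33,730 − 26,400 = 7,330 kg; Δv = 421×9.81×ln(4.602) = 4130.0×1.5264 ≈ 6304 m/s.
Total Δv = 6416 + 6304 = 12720 m/s.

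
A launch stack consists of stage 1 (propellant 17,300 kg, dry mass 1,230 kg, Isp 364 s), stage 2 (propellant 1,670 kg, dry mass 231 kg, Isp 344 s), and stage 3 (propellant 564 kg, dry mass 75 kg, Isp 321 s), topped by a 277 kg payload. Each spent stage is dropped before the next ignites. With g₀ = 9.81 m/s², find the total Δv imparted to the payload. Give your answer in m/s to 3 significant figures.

Δv ≈ 12000 m/s

Ignition mass of stage 1 = 17,300+1,230 + 1,670+231 + 564+75 + 277 = 21,347 kg.
Stage 1: m₀ = 21,347 kg, m_f = 21,347 − 17,300 = 4,047 kg; Δv = 364×9.81×ln(5.275) = 3570.8×1.6629 ≈ 5938 m/s.
Stage 2: m₀ = 2,817 kg, m_f = 2,817 − 1,670 = 1,147 kg; Δv = 344×9.81×ln(2.456) = 3374.6×0.8985 ≈ 3032 m/s.
Stage 3: m₀ = 916 kg, m_f = 916 − 564 = 352 kg; Δv = 321×9.81×ln(2.602) = 3149.0×0.9564 ≈ 3012 m/s.
Total Δv = 5938 + 3032 + 3012 = 11982 m/s.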